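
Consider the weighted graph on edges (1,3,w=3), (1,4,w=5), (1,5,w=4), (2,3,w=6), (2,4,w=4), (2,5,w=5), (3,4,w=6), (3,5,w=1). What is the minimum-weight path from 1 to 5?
4 (path: 1 -> 5; weights 4 = 4)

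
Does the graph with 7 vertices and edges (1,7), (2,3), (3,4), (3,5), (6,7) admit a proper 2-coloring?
Yes. Partition: {1, 2, 4, 5, 6}, {3, 7}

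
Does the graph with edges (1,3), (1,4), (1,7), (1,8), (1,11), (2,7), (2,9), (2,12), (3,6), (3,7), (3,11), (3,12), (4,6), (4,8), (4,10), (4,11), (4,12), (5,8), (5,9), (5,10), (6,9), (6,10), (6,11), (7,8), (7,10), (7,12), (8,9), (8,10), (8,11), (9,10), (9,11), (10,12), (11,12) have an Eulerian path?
No (8 vertices have odd degree: {1, 2, 3, 5, 6, 8, 10, 11}; Eulerian path requires 0 or 2)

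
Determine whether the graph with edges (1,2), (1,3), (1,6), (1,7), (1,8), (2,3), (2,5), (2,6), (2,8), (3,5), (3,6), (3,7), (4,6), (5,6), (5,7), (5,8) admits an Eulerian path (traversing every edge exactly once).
No (8 vertices have odd degree: {1, 2, 3, 4, 5, 6, 7, 8}; Eulerian path requires 0 or 2)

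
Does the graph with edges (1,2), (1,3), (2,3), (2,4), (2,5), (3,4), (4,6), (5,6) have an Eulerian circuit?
No (2 vertices have odd degree: {3, 4}; Eulerian circuit requires 0)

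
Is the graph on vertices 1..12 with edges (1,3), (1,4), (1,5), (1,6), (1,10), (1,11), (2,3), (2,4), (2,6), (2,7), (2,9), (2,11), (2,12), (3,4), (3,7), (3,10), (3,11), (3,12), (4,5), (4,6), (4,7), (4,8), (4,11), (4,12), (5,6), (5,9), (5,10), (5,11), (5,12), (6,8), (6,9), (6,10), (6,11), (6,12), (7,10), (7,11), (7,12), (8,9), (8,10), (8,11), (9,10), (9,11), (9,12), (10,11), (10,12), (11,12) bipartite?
No (odd cycle of length 3: 3 -> 1 -> 11 -> 3)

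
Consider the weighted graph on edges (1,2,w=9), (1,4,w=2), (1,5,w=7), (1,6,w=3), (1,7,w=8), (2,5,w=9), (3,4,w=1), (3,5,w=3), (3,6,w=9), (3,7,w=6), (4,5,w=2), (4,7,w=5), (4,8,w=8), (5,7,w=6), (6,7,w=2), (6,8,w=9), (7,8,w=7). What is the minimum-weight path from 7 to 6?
2 (path: 7 -> 6; weights 2 = 2)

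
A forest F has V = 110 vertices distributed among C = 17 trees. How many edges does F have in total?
93 (Each of the 17 component trees on V_i vertices has V_i - 1 edges; summing gives V - C = 110 - 17 = 93)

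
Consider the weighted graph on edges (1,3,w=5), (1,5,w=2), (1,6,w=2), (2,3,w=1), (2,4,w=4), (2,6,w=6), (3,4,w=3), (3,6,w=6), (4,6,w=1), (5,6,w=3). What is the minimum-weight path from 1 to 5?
2 (path: 1 -> 5; weights 2 = 2)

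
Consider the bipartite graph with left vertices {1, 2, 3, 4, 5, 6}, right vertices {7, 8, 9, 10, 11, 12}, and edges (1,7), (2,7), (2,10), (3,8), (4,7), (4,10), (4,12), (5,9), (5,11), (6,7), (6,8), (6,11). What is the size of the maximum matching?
6 (matching: (1,7), (2,10), (3,8), (4,12), (5,9), (6,11); upper bound min(|L|,|R|) = min(6,6) = 6)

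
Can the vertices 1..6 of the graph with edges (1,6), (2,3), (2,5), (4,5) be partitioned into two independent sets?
Yes. Partition: {1, 2, 4}, {3, 5, 6}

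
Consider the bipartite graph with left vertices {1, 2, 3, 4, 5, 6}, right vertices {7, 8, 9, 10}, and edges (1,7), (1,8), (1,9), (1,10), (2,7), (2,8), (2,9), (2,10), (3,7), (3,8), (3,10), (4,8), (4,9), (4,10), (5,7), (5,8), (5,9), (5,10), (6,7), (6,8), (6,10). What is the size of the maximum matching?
4 (matching: (1,10), (2,9), (3,8), (5,7); upper bound min(|L|,|R|) = min(6,4) = 4)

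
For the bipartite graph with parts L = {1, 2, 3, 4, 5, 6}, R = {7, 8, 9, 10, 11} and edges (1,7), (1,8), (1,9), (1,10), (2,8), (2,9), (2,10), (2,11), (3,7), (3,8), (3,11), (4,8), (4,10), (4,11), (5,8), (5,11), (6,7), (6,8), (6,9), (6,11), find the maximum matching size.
5 (matching: (1,10), (2,9), (3,8), (4,11), (6,7); upper bound min(|L|,|R|) = min(6,5) = 5)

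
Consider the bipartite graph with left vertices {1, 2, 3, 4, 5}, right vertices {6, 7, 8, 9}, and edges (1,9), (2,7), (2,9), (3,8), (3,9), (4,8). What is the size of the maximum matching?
3 (matching: (1,9), (2,7), (3,8); upper bound min(|L|,|R|) = min(5,4) = 4)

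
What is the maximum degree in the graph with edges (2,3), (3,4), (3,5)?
3 (attained at vertex 3)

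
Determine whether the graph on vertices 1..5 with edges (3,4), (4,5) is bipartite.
Yes. Partition: {1, 2, 3, 5}, {4}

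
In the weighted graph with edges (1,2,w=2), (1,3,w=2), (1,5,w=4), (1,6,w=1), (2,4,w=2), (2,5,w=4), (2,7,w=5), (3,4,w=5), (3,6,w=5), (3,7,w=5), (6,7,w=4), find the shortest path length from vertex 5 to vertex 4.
6 (path: 5 -> 2 -> 4; weights 4 + 2 = 6)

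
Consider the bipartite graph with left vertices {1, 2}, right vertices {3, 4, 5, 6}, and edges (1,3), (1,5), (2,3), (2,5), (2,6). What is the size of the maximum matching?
2 (matching: (1,5), (2,6); upper bound min(|L|,|R|) = min(2,4) = 2)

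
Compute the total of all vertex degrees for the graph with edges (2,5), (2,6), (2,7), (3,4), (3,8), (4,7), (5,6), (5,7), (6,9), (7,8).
20 (handshake: sum of degrees = 2|E| = 2 x 10 = 20)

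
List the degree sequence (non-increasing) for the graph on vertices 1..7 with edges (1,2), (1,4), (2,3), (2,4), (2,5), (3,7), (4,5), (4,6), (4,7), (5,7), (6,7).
[5, 4, 4, 3, 2, 2, 2] (degrees: deg(1)=2, deg(2)=4, deg(3)=2, deg(4)=5, deg(5)=3, deg(6)=2, deg(7)=4)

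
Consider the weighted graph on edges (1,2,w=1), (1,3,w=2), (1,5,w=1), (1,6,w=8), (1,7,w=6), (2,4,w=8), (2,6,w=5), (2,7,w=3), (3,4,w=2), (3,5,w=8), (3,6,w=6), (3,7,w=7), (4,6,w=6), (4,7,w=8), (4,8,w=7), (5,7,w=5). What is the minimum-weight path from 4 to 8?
7 (path: 4 -> 8; weights 7 = 7)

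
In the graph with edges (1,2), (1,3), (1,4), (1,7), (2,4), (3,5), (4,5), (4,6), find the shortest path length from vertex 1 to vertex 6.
2 (path: 1 -> 4 -> 6, 2 edges)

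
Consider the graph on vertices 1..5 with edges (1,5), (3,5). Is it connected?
No, it has 3 components: {1, 3, 5}, {2}, {4}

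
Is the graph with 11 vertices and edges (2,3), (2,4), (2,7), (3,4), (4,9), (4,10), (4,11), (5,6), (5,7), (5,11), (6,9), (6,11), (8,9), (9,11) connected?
No, it has 2 components: {1}, {2, 3, 4, 5, 6, 7, 8, 9, 10, 11}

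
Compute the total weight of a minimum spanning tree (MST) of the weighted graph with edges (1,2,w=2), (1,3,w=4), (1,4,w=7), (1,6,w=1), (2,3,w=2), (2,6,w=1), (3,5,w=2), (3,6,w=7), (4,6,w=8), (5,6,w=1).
12 (MST edges: (1,4,w=7), (1,6,w=1), (2,3,w=2), (2,6,w=1), (5,6,w=1); sum of weights 7 + 1 + 2 + 1 + 1 = 12)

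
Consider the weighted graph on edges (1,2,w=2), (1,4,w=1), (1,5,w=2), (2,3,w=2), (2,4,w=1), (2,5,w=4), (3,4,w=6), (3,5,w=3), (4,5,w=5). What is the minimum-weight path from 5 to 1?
2 (path: 5 -> 1; weights 2 = 2)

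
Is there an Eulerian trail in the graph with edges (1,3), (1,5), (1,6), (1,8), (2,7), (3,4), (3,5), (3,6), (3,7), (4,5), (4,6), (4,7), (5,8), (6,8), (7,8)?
Yes (the graph is connected and exactly 2 vertices have odd degree: {2, 3}; any Eulerian path must start and end at those)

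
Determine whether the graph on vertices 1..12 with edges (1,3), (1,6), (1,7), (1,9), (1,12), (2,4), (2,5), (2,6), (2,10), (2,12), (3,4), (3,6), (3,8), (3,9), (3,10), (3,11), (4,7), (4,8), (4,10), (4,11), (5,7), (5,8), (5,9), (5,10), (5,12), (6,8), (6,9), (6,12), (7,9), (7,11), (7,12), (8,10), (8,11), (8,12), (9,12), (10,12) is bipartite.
No (odd cycle of length 3: 7 -> 1 -> 12 -> 7)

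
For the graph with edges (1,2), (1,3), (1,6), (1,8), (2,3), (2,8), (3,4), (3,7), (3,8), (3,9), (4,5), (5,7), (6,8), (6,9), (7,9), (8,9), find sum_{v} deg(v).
32 (handshake: sum of degrees = 2|E| = 2 x 16 = 32)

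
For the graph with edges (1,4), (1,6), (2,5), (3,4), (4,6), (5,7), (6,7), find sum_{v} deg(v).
14 (handshake: sum of degrees = 2|E| = 2 x 7 = 14)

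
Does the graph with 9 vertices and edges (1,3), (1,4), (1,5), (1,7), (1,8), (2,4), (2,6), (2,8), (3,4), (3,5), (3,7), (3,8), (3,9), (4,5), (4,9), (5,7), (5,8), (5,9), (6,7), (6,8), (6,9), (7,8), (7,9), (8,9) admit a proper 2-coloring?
No (odd cycle of length 3: 8 -> 1 -> 3 -> 8)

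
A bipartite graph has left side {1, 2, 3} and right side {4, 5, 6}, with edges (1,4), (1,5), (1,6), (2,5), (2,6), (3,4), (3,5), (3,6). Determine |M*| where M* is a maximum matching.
3 (matching: (1,6), (2,5), (3,4); upper bound min(|L|,|R|) = min(3,3) = 3)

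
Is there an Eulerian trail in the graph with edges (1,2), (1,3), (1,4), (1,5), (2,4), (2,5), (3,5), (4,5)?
Yes (the graph is connected and exactly 2 vertices have odd degree: {2, 4}; any Eulerian path must start and end at those)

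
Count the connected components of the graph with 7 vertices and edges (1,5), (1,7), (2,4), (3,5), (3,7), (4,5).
2 (components: {1, 2, 3, 4, 5, 7}, {6})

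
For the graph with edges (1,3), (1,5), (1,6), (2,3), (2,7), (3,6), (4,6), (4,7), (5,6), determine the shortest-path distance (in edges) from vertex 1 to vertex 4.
2 (path: 1 -> 6 -> 4, 2 edges)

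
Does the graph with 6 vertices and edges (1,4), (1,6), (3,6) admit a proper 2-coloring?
Yes. Partition: {1, 2, 3, 5}, {4, 6}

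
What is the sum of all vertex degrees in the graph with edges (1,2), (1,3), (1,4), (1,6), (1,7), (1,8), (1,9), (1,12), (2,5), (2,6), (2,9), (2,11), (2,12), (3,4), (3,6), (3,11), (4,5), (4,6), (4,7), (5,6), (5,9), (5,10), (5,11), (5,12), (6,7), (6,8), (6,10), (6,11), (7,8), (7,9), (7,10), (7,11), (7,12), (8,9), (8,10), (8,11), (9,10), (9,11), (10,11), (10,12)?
80 (handshake: sum of degrees = 2|E| = 2 x 40 = 80)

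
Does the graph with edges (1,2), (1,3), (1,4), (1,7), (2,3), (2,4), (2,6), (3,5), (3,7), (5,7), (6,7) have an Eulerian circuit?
Yes (the graph is connected and all 7 vertices have even degree)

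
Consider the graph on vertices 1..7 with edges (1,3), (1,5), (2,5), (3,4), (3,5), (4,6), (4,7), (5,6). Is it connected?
Yes (BFS from 1 visits [1, 3, 5, 4, 2, 6, 7] — all 7 vertices reached)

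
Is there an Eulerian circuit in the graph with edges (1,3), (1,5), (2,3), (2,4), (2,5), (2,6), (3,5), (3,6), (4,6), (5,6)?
Yes (the graph is connected and all 6 vertices have even degree)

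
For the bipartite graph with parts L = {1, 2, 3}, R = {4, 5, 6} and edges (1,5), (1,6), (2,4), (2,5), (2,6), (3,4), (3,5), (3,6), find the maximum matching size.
3 (matching: (1,6), (2,5), (3,4); upper bound min(|L|,|R|) = min(3,3) = 3)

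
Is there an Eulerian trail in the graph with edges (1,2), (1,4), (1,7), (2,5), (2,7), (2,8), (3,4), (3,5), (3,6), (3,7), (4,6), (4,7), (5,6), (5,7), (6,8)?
Yes (the graph is connected and exactly 2 vertices have odd degree: {1, 7}; any Eulerian path must start and end at those)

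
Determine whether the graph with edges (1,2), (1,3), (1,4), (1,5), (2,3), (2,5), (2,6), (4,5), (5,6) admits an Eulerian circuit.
Yes (the graph is connected and all 6 vertices have even degree)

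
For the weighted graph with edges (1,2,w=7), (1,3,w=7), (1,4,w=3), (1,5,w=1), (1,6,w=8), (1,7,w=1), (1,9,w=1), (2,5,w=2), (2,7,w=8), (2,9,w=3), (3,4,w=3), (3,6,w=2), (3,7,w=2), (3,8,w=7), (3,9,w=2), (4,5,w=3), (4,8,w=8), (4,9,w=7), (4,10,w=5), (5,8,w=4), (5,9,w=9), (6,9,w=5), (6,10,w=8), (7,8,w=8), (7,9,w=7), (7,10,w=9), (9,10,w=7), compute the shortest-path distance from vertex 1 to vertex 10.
8 (path: 1 -> 4 -> 10; weights 3 + 5 = 8)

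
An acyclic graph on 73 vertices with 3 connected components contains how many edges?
70 (Each of the 3 component trees on V_i vertices has V_i - 1 edges; summing gives V - C = 73 - 3 = 70)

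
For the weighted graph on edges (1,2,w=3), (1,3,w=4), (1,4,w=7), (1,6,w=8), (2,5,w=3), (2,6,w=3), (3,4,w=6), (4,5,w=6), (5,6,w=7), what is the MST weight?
19 (MST edges: (1,2,w=3), (1,3,w=4), (2,5,w=3), (2,6,w=3), (3,4,w=6); sum of weights 3 + 4 + 3 + 3 + 6 = 19)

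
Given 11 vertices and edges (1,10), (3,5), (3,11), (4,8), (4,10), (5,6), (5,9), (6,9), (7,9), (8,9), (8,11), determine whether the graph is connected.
No, it has 2 components: {1, 3, 4, 5, 6, 7, 8, 9, 10, 11}, {2}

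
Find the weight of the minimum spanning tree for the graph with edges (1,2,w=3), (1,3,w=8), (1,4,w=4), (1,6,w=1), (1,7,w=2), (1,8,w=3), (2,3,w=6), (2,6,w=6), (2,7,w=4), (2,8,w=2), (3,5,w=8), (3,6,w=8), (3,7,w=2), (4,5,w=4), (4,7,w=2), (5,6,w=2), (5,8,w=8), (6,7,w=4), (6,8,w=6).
14 (MST edges: (1,2,w=3), (1,6,w=1), (1,7,w=2), (2,8,w=2), (3,7,w=2), (4,7,w=2), (5,6,w=2); sum of weights 3 + 1 + 2 + 2 + 2 + 2 + 2 = 14)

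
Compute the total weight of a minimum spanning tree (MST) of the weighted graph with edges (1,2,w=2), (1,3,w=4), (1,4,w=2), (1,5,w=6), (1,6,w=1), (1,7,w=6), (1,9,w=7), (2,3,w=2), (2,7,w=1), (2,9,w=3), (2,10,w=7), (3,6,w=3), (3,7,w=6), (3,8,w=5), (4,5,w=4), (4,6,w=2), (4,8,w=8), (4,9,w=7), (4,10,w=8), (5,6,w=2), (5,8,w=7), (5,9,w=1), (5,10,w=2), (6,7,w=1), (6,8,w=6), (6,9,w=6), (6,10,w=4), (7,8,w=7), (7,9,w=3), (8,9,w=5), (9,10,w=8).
17 (MST edges: (1,4,w=2), (1,6,w=1), (2,3,w=2), (2,7,w=1), (3,8,w=5), (5,6,w=2), (5,9,w=1), (5,10,w=2), (6,7,w=1); sum of weights 2 + 1 + 2 + 1 + 5 + 2 + 1 + 2 + 1 = 17)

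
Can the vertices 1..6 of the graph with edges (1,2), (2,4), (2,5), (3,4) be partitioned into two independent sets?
Yes. Partition: {1, 4, 5, 6}, {2, 3}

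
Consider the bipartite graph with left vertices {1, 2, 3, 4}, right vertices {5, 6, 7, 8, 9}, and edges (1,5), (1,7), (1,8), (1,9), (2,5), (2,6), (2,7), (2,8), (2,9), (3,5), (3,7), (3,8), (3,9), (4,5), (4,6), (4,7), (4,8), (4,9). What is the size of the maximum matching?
4 (matching: (1,9), (2,8), (3,7), (4,6); upper bound min(|L|,|R|) = min(4,5) = 4)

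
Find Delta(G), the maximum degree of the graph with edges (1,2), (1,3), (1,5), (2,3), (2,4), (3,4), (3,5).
4 (attained at vertex 3)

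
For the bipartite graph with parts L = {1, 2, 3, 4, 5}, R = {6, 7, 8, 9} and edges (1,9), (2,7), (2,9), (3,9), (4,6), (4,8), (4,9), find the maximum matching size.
3 (matching: (1,9), (2,7), (4,8); upper bound min(|L|,|R|) = min(5,4) = 4)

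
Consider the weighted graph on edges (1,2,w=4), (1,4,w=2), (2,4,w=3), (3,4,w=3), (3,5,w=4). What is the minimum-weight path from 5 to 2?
10 (path: 5 -> 3 -> 4 -> 2; weights 4 + 3 + 3 = 10)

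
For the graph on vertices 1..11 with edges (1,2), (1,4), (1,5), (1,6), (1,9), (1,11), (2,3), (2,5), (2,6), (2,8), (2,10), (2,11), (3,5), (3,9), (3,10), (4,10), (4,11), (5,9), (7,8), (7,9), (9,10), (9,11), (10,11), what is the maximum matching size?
5 (matching: (1,6), (2,11), (3,5), (7,8), (9,10); upper bound floor(n/2) = floor(11/2) = 5)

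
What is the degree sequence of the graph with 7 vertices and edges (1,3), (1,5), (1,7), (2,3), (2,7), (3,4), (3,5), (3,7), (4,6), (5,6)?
[5, 3, 3, 3, 2, 2, 2] (degrees: deg(1)=3, deg(2)=2, deg(3)=5, deg(4)=2, deg(5)=3, deg(6)=2, deg(7)=3)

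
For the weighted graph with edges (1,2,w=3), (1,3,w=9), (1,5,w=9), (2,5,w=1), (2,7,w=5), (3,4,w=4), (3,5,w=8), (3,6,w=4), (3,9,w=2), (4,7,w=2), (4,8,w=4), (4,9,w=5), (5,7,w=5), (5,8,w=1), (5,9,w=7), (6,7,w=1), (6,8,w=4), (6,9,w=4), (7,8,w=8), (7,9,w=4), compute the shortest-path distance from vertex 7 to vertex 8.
5 (path: 7 -> 6 -> 8; weights 1 + 4 = 5)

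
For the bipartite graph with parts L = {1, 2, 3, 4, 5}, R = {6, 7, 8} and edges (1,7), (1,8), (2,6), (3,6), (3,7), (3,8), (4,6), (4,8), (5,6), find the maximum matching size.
3 (matching: (1,8), (2,6), (3,7); upper bound min(|L|,|R|) = min(5,3) = 3)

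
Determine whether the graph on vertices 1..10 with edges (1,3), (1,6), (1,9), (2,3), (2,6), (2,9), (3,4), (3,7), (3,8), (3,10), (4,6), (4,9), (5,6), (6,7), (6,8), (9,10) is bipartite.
Yes. Partition: {1, 2, 4, 5, 7, 8, 10}, {3, 6, 9}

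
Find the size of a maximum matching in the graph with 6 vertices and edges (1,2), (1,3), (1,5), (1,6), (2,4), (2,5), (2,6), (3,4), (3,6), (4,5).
3 (matching: (1,3), (2,6), (4,5); upper bound floor(n/2) = floor(6/2) = 3)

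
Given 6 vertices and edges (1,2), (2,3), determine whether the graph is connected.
No, it has 4 components: {1, 2, 3}, {4}, {5}, {6}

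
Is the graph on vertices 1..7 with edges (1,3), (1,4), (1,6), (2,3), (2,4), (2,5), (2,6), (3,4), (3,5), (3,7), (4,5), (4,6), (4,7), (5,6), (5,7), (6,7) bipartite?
No (odd cycle of length 3: 3 -> 1 -> 4 -> 3)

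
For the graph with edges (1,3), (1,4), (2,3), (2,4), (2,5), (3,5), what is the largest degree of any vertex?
3 (attained at vertices 2, 3)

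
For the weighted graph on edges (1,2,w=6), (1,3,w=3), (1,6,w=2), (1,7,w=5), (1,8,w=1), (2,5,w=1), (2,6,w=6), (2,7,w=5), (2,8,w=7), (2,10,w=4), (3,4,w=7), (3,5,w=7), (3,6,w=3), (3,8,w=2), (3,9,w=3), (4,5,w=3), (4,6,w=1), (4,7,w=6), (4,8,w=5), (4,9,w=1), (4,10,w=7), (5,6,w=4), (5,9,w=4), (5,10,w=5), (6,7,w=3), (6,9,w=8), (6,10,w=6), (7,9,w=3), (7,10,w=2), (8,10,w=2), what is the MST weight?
15 (MST edges: (1,6,w=2), (1,8,w=1), (2,5,w=1), (3,8,w=2), (4,5,w=3), (4,6,w=1), (4,9,w=1), (7,10,w=2), (8,10,w=2); sum of weights 2 + 1 + 1 + 2 + 3 + 1 + 1 + 2 + 2 = 15)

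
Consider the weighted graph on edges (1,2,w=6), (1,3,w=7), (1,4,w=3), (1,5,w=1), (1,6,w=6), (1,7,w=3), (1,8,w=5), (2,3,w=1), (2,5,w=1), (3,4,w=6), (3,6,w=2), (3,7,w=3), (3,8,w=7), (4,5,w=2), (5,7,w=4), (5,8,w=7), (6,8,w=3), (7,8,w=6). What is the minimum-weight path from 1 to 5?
1 (path: 1 -> 5; weights 1 = 1)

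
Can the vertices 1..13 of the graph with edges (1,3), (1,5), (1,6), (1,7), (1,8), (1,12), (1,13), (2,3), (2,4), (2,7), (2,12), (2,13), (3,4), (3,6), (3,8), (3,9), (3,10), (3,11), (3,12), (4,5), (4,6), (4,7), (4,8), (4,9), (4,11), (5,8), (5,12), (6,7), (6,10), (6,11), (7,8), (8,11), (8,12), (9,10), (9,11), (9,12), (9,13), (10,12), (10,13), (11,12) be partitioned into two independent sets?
No (odd cycle of length 3: 3 -> 1 -> 12 -> 3)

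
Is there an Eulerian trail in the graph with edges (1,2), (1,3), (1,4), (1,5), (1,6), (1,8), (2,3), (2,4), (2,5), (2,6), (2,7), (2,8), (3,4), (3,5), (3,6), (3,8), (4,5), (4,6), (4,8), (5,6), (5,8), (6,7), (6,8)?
Yes (the graph is connected and exactly 2 vertices have odd degree: {2, 6}; any Eulerian path must start and end at those)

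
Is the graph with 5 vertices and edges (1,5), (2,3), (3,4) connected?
No, it has 2 components: {1, 5}, {2, 3, 4}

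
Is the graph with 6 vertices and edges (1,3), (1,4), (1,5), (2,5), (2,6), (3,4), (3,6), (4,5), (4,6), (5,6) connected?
Yes (BFS from 1 visits [1, 3, 4, 5, 6, 2] — all 6 vertices reached)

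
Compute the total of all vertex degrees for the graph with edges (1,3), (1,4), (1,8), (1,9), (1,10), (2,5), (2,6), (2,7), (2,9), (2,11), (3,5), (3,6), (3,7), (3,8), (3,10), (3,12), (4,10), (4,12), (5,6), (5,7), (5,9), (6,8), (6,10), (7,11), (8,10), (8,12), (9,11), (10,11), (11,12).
58 (handshake: sum of degrees = 2|E| = 2 x 29 = 58)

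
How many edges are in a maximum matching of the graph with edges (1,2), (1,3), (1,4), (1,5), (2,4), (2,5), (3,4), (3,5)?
2 (matching: (1,5), (2,4); upper bound floor(n/2) = floor(5/2) = 2)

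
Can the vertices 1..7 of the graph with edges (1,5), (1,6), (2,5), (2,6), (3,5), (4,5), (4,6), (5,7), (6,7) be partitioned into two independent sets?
Yes. Partition: {1, 2, 3, 4, 7}, {5, 6}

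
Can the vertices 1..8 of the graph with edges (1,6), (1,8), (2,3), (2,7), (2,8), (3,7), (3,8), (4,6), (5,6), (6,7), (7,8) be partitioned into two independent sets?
No (odd cycle of length 3: 2 -> 8 -> 3 -> 2)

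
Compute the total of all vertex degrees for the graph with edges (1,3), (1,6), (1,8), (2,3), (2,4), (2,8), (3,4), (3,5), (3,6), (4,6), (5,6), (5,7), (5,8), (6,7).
28 (handshake: sum of degrees = 2|E| = 2 x 14 = 28)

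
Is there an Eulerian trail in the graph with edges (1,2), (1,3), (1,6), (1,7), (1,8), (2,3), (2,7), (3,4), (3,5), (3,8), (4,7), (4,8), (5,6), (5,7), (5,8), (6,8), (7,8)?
No (6 vertices have odd degree: {1, 2, 3, 4, 6, 7}; Eulerian path requires 0 or 2)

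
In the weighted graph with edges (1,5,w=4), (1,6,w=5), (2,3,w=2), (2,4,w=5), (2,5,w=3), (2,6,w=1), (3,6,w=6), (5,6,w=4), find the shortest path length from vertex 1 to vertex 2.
6 (path: 1 -> 6 -> 2; weights 5 + 1 = 6)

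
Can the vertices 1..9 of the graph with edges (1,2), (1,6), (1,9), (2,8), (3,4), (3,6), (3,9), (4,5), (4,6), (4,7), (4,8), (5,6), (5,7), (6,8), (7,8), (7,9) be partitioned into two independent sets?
No (odd cycle of length 5: 4 -> 6 -> 1 -> 9 -> 7 -> 4)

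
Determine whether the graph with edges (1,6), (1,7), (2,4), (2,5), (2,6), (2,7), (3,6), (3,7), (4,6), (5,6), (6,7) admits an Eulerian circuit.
Yes (the graph is connected and all 7 vertices have even degree)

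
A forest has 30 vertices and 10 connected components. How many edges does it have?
20 (Each of the 10 component trees on V_i vertices has V_i - 1 edges; summing gives V - C = 30 - 10 = 20)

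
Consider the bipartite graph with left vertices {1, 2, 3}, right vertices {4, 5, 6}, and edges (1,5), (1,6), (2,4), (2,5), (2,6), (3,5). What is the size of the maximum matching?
3 (matching: (1,6), (2,4), (3,5); upper bound min(|L|,|R|) = min(3,3) = 3)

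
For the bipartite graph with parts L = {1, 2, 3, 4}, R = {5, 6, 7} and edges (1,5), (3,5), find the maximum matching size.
1 (matching: (1,5); upper bound min(|L|,|R|) = min(4,3) = 3)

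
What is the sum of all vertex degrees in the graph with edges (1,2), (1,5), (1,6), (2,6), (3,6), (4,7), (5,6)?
14 (handshake: sum of degrees = 2|E| = 2 x 7 = 14)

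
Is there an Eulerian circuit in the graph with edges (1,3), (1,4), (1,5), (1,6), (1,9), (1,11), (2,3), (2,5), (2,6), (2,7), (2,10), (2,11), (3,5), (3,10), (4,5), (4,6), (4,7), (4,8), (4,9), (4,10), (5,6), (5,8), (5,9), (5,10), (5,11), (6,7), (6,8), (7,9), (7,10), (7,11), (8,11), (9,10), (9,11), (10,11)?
No (4 vertices have odd degree: {4, 5, 10, 11}; Eulerian circuit requires 0)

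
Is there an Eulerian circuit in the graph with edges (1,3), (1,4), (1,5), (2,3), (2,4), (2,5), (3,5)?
No (4 vertices have odd degree: {1, 2, 3, 5}; Eulerian circuit requires 0)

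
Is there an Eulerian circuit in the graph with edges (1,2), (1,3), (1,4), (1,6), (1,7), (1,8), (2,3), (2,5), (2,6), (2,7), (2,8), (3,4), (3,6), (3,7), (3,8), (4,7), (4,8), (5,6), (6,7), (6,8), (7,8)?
Yes (the graph is connected and all 8 vertices have even degree)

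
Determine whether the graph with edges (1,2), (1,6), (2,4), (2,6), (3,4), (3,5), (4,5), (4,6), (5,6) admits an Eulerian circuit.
No (2 vertices have odd degree: {2, 5}; Eulerian circuit requires 0)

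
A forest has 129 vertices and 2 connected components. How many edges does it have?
127 (Each of the 2 component trees on V_i vertices has V_i - 1 edges; summing gives V - C = 129 - 2 = 127)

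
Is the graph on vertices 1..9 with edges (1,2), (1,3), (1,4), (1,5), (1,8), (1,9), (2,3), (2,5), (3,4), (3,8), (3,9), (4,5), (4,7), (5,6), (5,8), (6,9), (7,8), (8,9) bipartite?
No (odd cycle of length 3: 5 -> 1 -> 2 -> 5)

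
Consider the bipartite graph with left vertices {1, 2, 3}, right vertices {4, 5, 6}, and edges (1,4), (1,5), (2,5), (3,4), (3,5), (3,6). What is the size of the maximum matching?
3 (matching: (1,4), (2,5), (3,6); upper bound min(|L|,|R|) = min(3,3) = 3)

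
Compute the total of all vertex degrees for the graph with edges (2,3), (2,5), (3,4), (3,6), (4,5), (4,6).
12 (handshake: sum of degrees = 2|E| = 2 x 6 = 12)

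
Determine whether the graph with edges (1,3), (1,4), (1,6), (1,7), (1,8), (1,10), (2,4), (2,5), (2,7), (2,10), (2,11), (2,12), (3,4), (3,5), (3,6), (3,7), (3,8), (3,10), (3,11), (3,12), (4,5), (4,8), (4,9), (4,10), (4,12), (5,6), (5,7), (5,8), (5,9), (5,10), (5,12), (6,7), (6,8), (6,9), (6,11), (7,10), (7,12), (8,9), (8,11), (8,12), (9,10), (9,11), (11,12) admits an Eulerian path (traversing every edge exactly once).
No (6 vertices have odd degree: {3, 5, 6, 7, 10, 12}; Eulerian path requires 0 or 2)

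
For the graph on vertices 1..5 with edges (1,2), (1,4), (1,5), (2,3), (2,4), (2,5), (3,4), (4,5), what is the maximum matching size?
2 (matching: (1,4), (2,5); upper bound floor(n/2) = floor(5/2) = 2)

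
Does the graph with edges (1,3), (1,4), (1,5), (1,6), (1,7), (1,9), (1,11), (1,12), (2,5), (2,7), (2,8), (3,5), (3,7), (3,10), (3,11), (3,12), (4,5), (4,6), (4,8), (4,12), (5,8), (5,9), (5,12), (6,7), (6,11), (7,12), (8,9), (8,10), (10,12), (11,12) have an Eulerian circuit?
No (8 vertices have odd degree: {2, 4, 5, 7, 8, 9, 10, 12}; Eulerian circuit requires 0)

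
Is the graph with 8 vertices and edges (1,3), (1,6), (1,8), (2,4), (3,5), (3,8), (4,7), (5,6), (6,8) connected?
No, it has 2 components: {1, 3, 5, 6, 8}, {2, 4, 7}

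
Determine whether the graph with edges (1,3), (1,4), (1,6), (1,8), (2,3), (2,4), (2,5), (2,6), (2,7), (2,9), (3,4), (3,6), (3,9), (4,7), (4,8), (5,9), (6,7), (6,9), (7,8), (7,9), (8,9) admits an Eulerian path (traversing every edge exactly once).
No (4 vertices have odd degree: {3, 4, 6, 7}; Eulerian path requires 0 or 2)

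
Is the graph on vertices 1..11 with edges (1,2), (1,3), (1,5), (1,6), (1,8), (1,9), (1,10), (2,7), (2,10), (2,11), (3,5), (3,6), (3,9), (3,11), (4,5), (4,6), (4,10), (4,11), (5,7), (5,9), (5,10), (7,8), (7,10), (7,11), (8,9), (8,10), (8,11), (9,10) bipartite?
No (odd cycle of length 3: 5 -> 1 -> 9 -> 5)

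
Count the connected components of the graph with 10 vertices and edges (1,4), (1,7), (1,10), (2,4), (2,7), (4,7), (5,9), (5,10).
4 (components: {1, 2, 4, 5, 7, 9, 10}, {3}, {6}, {8})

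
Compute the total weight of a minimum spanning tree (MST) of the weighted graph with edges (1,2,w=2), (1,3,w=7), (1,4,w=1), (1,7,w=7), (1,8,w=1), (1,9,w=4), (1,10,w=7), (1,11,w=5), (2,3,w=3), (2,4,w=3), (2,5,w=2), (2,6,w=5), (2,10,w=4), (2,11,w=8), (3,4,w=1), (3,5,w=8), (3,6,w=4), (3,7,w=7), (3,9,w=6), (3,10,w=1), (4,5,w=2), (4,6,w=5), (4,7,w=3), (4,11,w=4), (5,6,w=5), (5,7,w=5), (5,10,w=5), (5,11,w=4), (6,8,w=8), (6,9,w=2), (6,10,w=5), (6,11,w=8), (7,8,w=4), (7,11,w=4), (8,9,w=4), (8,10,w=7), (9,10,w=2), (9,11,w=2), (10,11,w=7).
17 (MST edges: (1,2,w=2), (1,4,w=1), (1,8,w=1), (2,5,w=2), (3,4,w=1), (3,10,w=1), (4,7,w=3), (6,9,w=2), (9,10,w=2), (9,11,w=2); sum of weights 2 + 1 + 1 + 2 + 1 + 1 + 3 + 2 + 2 + 2 = 17)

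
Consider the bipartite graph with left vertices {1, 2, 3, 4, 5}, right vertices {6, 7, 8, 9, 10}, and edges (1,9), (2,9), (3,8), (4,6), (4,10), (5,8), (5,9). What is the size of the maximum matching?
3 (matching: (1,9), (3,8), (4,10); upper bound min(|L|,|R|) = min(5,5) = 5)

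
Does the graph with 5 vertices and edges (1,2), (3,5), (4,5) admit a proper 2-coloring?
Yes. Partition: {1, 3, 4}, {2, 5}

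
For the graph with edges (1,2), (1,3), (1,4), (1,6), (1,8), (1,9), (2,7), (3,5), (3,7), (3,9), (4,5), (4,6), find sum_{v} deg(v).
24 (handshake: sum of degrees = 2|E| = 2 x 12 = 24)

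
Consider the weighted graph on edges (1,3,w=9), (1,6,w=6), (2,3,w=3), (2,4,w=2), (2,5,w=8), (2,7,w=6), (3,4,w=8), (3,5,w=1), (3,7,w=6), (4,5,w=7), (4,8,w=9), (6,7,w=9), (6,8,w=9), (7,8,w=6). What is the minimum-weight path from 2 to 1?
12 (path: 2 -> 3 -> 1; weights 3 + 9 = 12)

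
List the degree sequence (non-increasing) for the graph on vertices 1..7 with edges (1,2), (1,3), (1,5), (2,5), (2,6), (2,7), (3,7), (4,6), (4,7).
[4, 3, 3, 2, 2, 2, 2] (degrees: deg(1)=3, deg(2)=4, deg(3)=2, deg(4)=2, deg(5)=2, deg(6)=2, deg(7)=3)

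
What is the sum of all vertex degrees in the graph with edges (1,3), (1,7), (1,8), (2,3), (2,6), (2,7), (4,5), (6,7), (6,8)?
18 (handshake: sum of degrees = 2|E| = 2 x 9 = 18)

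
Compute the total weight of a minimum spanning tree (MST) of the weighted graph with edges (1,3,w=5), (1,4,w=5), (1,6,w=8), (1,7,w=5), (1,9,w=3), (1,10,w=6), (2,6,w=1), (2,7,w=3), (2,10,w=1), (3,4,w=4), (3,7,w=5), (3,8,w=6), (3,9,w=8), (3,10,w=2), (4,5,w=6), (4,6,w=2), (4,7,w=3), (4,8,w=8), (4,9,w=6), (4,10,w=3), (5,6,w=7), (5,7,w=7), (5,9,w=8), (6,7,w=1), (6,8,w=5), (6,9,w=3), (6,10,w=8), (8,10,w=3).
22 (MST edges: (1,9,w=3), (2,6,w=1), (2,10,w=1), (3,10,w=2), (4,5,w=6), (4,6,w=2), (6,7,w=1), (6,9,w=3), (8,10,w=3); sum of weights 3 + 1 + 1 + 2 + 6 + 2 + 1 + 3 + 3 = 22)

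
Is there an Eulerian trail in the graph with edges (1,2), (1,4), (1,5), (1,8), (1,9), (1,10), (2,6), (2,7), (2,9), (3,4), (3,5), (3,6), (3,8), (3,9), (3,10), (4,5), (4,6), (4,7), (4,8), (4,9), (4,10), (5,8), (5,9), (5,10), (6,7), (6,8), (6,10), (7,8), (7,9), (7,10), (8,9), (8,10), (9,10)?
Yes — and in fact it has an Eulerian circuit (the graph is connected and all 10 vertices have even degree)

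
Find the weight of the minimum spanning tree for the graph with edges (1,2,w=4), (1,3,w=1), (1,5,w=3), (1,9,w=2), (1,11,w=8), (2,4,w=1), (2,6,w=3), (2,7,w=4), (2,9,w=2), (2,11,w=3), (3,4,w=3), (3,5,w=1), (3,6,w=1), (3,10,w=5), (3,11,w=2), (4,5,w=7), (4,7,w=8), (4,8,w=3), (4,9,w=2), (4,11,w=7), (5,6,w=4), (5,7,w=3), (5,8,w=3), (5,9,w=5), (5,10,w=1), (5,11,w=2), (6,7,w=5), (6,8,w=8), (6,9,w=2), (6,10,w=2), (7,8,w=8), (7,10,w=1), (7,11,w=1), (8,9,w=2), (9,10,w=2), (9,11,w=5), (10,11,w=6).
13 (MST edges: (1,3,w=1), (1,9,w=2), (2,4,w=1), (2,9,w=2), (3,5,w=1), (3,6,w=1), (5,10,w=1), (7,10,w=1), (7,11,w=1), (8,9,w=2); sum of weights 1 + 2 + 1 + 2 + 1 + 1 + 1 + 1 + 1 + 2 = 13)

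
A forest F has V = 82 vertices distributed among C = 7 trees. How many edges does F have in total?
75 (Each of the 7 component trees on V_i vertices has V_i - 1 edges; summing gives V - C = 82 - 7 = 75)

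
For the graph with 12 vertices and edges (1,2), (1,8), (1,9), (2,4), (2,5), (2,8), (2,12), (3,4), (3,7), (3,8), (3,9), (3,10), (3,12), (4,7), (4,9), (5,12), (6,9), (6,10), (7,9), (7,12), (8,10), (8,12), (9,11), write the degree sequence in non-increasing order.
[6, 6, 5, 5, 5, 4, 4, 3, 3, 2, 2, 1] (degrees: deg(1)=3, deg(2)=5, deg(3)=6, deg(4)=4, deg(5)=2, deg(6)=2, deg(7)=4, deg(8)=5, deg(9)=6, deg(10)=3, deg(11)=1, deg(12)=5)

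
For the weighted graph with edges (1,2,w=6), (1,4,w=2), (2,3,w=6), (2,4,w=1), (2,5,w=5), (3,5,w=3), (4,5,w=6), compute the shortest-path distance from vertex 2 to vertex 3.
6 (path: 2 -> 3; weights 6 = 6)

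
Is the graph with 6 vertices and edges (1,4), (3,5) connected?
No, it has 4 components: {1, 4}, {2}, {3, 5}, {6}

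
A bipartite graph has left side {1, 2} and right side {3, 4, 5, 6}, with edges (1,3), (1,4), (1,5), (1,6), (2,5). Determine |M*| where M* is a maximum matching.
2 (matching: (1,6), (2,5); upper bound min(|L|,|R|) = min(2,4) = 2)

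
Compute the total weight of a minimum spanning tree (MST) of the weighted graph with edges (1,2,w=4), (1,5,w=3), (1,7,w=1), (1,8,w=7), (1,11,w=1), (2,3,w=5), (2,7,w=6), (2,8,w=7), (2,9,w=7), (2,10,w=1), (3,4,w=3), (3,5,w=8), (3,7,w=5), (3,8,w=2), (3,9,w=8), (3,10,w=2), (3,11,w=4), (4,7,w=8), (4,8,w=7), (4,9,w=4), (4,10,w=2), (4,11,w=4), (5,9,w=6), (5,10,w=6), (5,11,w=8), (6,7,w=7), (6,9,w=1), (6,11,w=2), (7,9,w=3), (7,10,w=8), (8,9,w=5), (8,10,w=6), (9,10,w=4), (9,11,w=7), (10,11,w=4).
19 (MST edges: (1,2,w=4), (1,5,w=3), (1,7,w=1), (1,11,w=1), (2,10,w=1), (3,8,w=2), (3,10,w=2), (4,10,w=2), (6,9,w=1), (6,11,w=2); sum of weights 4 + 3 + 1 + 1 + 1 + 2 + 2 + 2 + 1 + 2 = 19)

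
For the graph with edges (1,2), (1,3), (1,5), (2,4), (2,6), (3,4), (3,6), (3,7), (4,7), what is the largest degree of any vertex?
4 (attained at vertex 3)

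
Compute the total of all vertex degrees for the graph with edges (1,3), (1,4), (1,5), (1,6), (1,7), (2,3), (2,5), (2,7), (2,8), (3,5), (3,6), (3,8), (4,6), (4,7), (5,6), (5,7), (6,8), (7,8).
36 (handshake: sum of degrees = 2|E| = 2 x 18 = 36)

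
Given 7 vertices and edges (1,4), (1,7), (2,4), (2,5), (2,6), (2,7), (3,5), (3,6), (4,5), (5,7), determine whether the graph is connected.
Yes (BFS from 1 visits [1, 4, 7, 2, 5, 6, 3] — all 7 vertices reached)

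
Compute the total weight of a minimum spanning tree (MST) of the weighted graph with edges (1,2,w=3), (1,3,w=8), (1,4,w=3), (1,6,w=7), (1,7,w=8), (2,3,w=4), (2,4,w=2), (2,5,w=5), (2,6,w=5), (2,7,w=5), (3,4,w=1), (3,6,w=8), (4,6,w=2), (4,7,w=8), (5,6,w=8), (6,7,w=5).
18 (MST edges: (1,2,w=3), (2,4,w=2), (2,5,w=5), (2,7,w=5), (3,4,w=1), (4,6,w=2); sum of weights 3 + 2 + 5 + 5 + 1 + 2 = 18)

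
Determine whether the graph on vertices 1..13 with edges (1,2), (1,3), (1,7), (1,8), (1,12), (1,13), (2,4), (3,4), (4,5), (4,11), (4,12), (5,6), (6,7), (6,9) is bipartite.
Yes. Partition: {1, 4, 6, 10}, {2, 3, 5, 7, 8, 9, 11, 12, 13}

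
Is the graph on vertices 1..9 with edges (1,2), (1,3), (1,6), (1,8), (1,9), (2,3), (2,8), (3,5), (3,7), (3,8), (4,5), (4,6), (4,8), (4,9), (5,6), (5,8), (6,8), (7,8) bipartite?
No (odd cycle of length 3: 8 -> 1 -> 2 -> 8)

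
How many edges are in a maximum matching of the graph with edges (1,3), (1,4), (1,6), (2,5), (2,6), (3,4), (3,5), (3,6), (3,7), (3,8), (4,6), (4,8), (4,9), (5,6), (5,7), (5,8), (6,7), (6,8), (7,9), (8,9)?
4 (matching: (1,6), (2,5), (3,8), (7,9); upper bound floor(n/2) = floor(9/2) = 4)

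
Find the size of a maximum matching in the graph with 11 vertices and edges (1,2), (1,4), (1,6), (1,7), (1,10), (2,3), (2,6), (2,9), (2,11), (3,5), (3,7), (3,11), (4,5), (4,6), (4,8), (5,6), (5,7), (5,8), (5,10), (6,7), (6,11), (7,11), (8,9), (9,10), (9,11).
5 (matching: (1,4), (3,11), (5,8), (6,7), (9,10); upper bound floor(n/2) = floor(11/2) = 5)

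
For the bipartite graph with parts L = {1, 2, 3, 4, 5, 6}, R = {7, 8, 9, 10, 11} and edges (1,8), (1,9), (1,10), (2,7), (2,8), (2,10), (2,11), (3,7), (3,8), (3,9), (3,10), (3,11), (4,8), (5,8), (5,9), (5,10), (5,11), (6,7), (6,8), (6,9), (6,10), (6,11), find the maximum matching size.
5 (matching: (1,10), (2,11), (3,9), (4,8), (6,7); upper bound min(|L|,|R|) = min(6,5) = 5)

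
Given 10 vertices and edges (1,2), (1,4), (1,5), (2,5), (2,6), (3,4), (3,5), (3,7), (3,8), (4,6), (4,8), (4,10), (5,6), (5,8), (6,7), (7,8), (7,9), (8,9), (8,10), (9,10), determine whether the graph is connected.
Yes (BFS from 1 visits [1, 2, 4, 5, 6, 3, 8, 10, 7, 9] — all 10 vertices reached)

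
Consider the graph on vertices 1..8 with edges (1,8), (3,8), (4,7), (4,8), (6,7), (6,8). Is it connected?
No, it has 3 components: {1, 3, 4, 6, 7, 8}, {2}, {5}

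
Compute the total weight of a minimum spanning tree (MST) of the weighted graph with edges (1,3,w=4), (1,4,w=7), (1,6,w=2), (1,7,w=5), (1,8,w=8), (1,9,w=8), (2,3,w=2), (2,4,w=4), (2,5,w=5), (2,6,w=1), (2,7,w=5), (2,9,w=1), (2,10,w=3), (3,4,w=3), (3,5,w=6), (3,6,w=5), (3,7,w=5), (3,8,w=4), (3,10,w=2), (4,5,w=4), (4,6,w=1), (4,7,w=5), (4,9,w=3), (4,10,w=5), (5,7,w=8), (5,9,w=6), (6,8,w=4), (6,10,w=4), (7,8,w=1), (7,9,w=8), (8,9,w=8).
18 (MST edges: (1,6,w=2), (2,3,w=2), (2,6,w=1), (2,9,w=1), (3,8,w=4), (3,10,w=2), (4,5,w=4), (4,6,w=1), (7,8,w=1); sum of weights 2 + 2 + 1 + 1 + 4 + 2 + 4 + 1 + 1 = 18)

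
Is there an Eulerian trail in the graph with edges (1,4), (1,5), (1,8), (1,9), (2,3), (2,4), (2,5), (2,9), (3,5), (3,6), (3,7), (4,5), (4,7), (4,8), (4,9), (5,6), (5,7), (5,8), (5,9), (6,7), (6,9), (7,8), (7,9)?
Yes — and in fact it has an Eulerian circuit (the graph is connected and all 9 vertices have even degree)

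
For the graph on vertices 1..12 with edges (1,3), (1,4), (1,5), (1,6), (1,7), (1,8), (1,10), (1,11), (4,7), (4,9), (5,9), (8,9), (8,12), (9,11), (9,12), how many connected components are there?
2 (components: {1, 3, 4, 5, 6, 7, 8, 9, 10, 11, 12}, {2})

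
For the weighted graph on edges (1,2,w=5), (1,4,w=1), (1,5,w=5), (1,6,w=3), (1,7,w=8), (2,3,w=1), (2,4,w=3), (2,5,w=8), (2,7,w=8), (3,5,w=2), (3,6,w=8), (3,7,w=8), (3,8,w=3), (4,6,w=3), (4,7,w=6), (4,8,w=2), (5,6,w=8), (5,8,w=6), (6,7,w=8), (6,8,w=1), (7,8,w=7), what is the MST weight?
16 (MST edges: (1,4,w=1), (2,3,w=1), (2,4,w=3), (3,5,w=2), (4,7,w=6), (4,8,w=2), (6,8,w=1); sum of weights 1 + 1 + 3 + 2 + 6 + 2 + 1 = 16)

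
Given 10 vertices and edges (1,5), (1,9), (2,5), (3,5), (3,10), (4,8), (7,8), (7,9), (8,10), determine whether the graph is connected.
No, it has 2 components: {1, 2, 3, 4, 5, 7, 8, 9, 10}, {6}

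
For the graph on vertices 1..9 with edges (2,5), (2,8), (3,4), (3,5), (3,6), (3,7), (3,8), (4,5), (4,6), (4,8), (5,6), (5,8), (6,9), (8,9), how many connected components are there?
2 (components: {1}, {2, 3, 4, 5, 6, 7, 8, 9})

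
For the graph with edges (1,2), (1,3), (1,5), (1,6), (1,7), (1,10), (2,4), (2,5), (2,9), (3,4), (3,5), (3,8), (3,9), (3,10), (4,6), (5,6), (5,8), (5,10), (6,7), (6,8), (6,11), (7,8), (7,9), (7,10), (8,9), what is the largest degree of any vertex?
6 (attained at vertices 1, 3, 5, 6)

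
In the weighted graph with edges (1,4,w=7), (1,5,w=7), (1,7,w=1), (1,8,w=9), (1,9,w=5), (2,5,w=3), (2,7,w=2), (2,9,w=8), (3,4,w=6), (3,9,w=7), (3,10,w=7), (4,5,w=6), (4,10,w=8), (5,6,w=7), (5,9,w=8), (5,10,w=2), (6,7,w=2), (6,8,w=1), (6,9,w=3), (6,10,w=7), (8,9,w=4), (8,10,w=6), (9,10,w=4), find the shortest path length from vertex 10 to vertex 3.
7 (path: 10 -> 3; weights 7 = 7)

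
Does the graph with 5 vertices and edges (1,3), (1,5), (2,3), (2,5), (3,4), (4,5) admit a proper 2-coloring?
Yes. Partition: {1, 2, 4}, {3, 5}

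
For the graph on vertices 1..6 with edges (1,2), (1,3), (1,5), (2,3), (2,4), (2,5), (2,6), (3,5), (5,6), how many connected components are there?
1 (components: {1, 2, 3, 4, 5, 6})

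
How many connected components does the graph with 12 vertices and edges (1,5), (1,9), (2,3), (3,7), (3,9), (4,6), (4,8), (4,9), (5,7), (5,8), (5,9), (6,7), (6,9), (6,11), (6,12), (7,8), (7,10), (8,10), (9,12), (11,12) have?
1 (components: {1, 2, 3, 4, 5, 6, 7, 8, 9, 10, 11, 12})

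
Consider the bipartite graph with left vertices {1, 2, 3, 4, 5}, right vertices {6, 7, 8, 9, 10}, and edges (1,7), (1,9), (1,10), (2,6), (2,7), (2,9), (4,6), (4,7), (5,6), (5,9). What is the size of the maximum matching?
4 (matching: (1,10), (2,9), (4,7), (5,6); upper bound min(|L|,|R|) = min(5,5) = 5)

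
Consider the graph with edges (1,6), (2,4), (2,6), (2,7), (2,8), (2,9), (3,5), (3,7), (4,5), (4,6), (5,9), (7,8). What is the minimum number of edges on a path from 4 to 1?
2 (path: 4 -> 6 -> 1, 2 edges)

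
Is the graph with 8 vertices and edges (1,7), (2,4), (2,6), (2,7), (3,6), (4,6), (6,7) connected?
No, it has 3 components: {1, 2, 3, 4, 6, 7}, {5}, {8}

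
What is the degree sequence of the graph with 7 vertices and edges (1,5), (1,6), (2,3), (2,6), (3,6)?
[3, 2, 2, 2, 1, 0, 0] (degrees: deg(1)=2, deg(2)=2, deg(3)=2, deg(4)=0, deg(5)=1, deg(6)=3, deg(7)=0)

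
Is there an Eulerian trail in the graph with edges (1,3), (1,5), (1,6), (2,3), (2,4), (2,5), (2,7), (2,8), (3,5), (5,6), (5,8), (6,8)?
No (8 vertices have odd degree: {1, 2, 3, 4, 5, 6, 7, 8}; Eulerian path requires 0 or 2)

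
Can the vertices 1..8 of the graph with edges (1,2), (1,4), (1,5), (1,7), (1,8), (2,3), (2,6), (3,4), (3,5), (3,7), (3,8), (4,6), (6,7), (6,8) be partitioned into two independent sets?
Yes. Partition: {1, 3, 6}, {2, 4, 5, 7, 8}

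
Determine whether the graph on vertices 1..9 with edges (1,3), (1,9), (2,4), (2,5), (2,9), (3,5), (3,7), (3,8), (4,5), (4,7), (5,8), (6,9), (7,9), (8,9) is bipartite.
No (odd cycle of length 5: 2 -> 9 -> 1 -> 3 -> 5 -> 2)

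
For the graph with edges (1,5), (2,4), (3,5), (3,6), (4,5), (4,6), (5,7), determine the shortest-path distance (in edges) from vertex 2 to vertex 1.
3 (path: 2 -> 4 -> 5 -> 1, 3 edges)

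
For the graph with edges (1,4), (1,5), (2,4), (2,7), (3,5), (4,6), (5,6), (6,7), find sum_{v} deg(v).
16 (handshake: sum of degrees = 2|E| = 2 x 8 = 16)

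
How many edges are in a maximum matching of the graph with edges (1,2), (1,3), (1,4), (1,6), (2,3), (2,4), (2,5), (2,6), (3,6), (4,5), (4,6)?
3 (matching: (1,3), (2,6), (4,5); upper bound floor(n/2) = floor(6/2) = 3)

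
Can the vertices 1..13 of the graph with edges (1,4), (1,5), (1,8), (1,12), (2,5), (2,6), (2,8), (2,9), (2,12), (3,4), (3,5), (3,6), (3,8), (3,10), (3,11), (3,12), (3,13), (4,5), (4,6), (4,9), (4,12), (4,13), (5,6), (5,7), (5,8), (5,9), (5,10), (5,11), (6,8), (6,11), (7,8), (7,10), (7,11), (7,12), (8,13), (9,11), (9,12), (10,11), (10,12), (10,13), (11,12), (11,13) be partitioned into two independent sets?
No (odd cycle of length 3: 5 -> 1 -> 4 -> 5)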